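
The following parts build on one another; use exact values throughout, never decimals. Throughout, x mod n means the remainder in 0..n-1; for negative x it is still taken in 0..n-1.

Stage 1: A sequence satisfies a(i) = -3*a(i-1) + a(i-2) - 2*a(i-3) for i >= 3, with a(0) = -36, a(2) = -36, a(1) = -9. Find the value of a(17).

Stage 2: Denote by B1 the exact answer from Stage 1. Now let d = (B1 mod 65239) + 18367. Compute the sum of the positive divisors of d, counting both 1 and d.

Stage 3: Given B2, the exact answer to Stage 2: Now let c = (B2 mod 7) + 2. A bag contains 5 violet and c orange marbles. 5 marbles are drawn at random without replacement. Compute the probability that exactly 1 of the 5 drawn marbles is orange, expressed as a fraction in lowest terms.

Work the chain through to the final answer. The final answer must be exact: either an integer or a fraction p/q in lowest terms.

10/21

Stage 1: a(3) = -3*(-36) + 1*(-9) - 2*(-36) = 171; iterating: a(3)=171, a(4)=-531, a(5)=1836, a(6)=-6381, a(7)=22041, a(8)=-76176, a(9)=263331, a(10)=-910251, a(11)=3146436, a(12)=-10876221, a(13)=37595601, a(14)=-129955896, a(15)=449215731, a(16)=-1552794291, a(17)=5367510396; answer 5367510396
Stage 2: B1 = 5367510396; d = 55277; 55277 = 167 * 331; sigma = (1 + 167) * (1 + 331) = 168 * 332 = 55776; answer 55776
Stage 3: B2 = 55776; c = 2; total draws C(7,5) = 21; favorable C(2,1)*C(5,4) = 10; P = 10/21; answer 10/21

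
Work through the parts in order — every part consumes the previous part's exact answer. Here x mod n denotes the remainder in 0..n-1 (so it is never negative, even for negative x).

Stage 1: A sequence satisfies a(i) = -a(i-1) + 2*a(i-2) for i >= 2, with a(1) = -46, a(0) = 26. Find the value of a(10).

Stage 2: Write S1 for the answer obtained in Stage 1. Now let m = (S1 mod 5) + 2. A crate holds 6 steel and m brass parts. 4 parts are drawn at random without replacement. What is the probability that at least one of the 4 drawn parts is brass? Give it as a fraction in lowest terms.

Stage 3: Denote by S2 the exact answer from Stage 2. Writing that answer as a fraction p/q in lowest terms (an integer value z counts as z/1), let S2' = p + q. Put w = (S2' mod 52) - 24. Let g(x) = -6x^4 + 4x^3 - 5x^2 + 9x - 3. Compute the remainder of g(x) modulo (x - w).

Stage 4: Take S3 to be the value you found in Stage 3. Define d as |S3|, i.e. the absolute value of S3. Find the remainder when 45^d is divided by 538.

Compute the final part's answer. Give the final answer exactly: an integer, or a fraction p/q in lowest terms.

225

Stage 1: a(2) = -1*(-46) + 2*(26) = 98; iterating: a(2)=98, a(3)=-190, a(4)=386, a(5)=-766, a(6)=1538, a(7)=-3070, a(8)=6146, a(9)=-12286, a(10)=24578; answer 24578
Stage 2: S1 = 24578; m = 5; total draws C(11,4) = 330; complement C(6,4) = 15; favorable 330 - 15 = 315; P = 21/22; answer 21/22
Stage 3: S2 = 21/22; threaded value p + q = 43; w = 19; remainder = value at the root: -6*(19)^4 + 4*(19)^3 - 5*(19)^2 + 9*(19)^1 - 3 = (-781926) + (27436) + (-1805) + (171) + (-3) = -756127; answer -756127
Stage 4: S3 = -756127; d = 756127; squarings mod 538: 45^1=45, 45^2=411, 45^4=527, 45^8=121, 45^16=115, 45^32=313, 45^64=53, 45^128=119, 45^256=173, 45^512=339, 45^1024=327, 45^2048=405, 45^4096=473, 45^8192=459, 45^16384=323, 45^32768=495, 45^65536=235, 45^131072=349, 45^262144=213, 45^524288=177; 45^756127 = 45^1 * 45^2 * 45^4 * 45^8 * 45^16 * 45^128 * 45^256 * 45^2048 * 45^32768 * 45^65536 * 45^131072 * 45^524288 = 225 (mod 538); answer 225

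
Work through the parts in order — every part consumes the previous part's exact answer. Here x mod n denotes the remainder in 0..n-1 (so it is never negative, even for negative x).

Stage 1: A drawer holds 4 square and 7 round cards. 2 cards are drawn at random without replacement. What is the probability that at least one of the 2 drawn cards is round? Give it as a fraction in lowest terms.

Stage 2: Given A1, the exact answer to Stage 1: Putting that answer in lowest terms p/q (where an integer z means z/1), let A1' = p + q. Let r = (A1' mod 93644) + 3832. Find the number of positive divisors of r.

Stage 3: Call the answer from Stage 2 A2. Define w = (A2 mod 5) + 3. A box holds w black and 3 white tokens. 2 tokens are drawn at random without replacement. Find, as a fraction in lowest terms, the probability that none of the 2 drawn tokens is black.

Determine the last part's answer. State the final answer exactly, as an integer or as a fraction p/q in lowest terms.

Stage 1: total draws C(11,2) = 55; complement C(4,2) = 6; favorable 55 - 6 = 49; P = 49/55; answer 49/55
Stage 2: A1 = 49/55; threaded value p + q = 104; r = 3936; 3936 = 2^5 * 3 * 41; number of divisors = (5+1) * (1+1) * (1+1) = 24; answer 24
Stage 3: A2 = 24; w = 7; total draws C(10,2) = 45; favorable C(3,2) = 3; P = 1/15; answer 1/15

1/15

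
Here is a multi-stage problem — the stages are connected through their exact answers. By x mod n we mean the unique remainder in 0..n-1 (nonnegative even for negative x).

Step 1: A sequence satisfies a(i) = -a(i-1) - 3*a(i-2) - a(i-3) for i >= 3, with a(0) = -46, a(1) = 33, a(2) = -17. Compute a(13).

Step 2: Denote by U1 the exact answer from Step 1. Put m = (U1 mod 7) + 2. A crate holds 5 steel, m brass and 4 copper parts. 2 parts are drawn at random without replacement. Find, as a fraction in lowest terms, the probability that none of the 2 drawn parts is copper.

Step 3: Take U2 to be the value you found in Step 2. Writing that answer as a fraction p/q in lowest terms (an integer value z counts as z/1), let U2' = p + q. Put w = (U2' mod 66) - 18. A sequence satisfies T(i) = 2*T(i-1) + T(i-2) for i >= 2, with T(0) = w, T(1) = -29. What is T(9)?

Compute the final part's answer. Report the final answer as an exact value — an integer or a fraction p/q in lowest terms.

-23261

Step 1: a(3) = -1*(-17) - 3*(33) - 1*(-46) = -36; iterating: a(3)=-36, a(4)=54, a(5)=71, a(6)=-197, a(7)=-70, a(8)=590, a(9)=-183, a(10)=-1517, a(11)=1476, a(12)=3258, a(13)=-6169; answer -6169
Step 2: U1 = -6169; m = 7; total draws C(16,2) = 120; favorable C(12,2) = 66; P = 11/20; answer 11/20
Step 3: U2 = 11/20; threaded value p + q = 31; w = 13; T(2) = 2*(-29) + 1*(13) = -45; iterating: T(2)=-45, T(3)=-119, T(4)=-283, T(5)=-685, T(6)=-1653, T(7)=-3991, T(8)=-9635, T(9)=-23261; answer -23261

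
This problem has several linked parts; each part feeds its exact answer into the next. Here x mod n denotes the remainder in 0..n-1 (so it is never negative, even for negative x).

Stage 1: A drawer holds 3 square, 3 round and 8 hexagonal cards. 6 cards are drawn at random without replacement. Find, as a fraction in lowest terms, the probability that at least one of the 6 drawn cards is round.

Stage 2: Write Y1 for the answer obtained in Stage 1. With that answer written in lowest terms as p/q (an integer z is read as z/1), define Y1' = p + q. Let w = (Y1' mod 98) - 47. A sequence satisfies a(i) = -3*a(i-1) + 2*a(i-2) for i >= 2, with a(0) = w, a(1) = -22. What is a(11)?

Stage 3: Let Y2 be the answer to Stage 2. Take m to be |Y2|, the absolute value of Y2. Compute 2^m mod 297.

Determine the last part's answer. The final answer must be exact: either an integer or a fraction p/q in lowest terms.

103

Stage 1: total draws C(14,6) = 3003; complement C(11,6) = 462; favorable 3003 - 462 = 2541; P = 11/13; answer 11/13
Stage 2: Y1 = 11/13; threaded value p + q = 24; w = -23; a(2) = -3*(-22) + 2*(-23) = 20; iterating: a(2)=20, a(3)=-104, a(4)=352, a(5)=-1264, a(6)=4496, a(7)=-16016, a(8)=57040, a(9)=-203152, a(10)=723536, a(11)=-2576912; answer -2576912
Stage 3: Y2 = -2576912; m = 2576912; squarings mod 297: 2^1=2, 2^2=4, 2^4=16, 2^8=256, 2^16=196, 2^32=103, 2^64=214, 2^128=58, 2^256=97, 2^512=202, 2^1024=115, 2^2048=157, 2^4096=295, 2^8192=4, 2^16384=16, 2^32768=256, 2^65536=196, 2^131072=103, 2^262144=214, 2^524288=58, 2^1048576=97, 2^2097152=202; 2^2576912 = 2^16 * 2^512 * 2^4096 * 2^16384 * 2^65536 * 2^131072 * 2^262144 * 2^2097152 = 103 (mod 297); answer 103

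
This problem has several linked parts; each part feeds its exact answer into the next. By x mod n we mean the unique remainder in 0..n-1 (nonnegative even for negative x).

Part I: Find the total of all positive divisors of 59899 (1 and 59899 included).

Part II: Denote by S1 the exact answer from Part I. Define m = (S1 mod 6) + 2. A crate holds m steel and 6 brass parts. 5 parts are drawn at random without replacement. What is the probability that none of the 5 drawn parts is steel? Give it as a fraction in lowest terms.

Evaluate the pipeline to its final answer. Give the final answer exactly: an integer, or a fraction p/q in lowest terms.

1/42

Part I: 59899 = 7 * 43 * 199; sigma = (1 + 7) * (1 + 43) * (1 + 199) = 8 * 44 * 200 = 70400; answer 70400
Part II: S1 = 70400; m = 4; total draws C(10,5) = 252; favorable C(6,5) = 6; P = 1/42; answer 1/42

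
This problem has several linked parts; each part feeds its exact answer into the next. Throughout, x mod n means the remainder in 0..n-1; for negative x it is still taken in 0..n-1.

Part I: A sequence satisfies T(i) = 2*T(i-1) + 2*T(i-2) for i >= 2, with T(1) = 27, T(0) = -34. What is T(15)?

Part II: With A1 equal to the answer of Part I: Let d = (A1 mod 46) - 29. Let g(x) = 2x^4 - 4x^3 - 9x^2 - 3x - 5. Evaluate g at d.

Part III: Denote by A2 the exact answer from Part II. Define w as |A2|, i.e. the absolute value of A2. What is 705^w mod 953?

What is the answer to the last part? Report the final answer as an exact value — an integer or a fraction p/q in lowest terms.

Part I: T(2) = 2*(27) + 2*(-34) = -14; iterating: T(2)=-14, T(3)=26, T(4)=24, T(5)=100, T(6)=248, T(7)=696, T(8)=1888, T(9)=5168, T(10)=14112, T(11)=38560, T(12)=105344, T(13)=287808, T(14)=786304, T(15)=2148224; answer 2148224
Part II: A1 = 2148224; d = -5; 2*(-5)^4 - 4*(-5)^3 - 9*(-5)^2 - 3*(-5)^1 - 5 = (1250) + (500) + (-225) + (15) + (-5) = 1535; answer 1535
Part III: A2 = 1535; w = 1535; squarings mod 953: 705^1=705, 705^2=512, 705^4=69, 705^8=949, 705^16=16, 705^32=256, 705^64=732, 705^128=238, 705^256=417, 705^512=443, 705^1024=884; 705^1535 = 705^1 * 705^2 * 705^4 * 705^8 * 705^16 * 705^32 * 705^64 * 705^128 * 705^256 * 705^1024 = 496 (mod 953); answer 496

496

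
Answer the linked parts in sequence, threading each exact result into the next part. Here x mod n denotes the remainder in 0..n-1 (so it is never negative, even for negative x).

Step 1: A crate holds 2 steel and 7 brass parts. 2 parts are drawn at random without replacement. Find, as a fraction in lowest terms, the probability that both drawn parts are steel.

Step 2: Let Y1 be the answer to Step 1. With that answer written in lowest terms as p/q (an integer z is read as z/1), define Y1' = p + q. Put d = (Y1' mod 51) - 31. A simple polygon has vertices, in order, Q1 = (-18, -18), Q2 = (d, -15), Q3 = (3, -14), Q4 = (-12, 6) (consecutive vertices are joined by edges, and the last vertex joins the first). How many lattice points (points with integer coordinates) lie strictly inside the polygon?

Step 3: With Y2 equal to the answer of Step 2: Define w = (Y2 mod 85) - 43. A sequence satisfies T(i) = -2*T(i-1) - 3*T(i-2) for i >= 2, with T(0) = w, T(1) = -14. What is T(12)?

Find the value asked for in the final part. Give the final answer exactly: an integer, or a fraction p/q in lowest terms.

22753

Step 1: total draws C(9,2) = 36; favorable C(2,2) = 1; P = 1/36; answer 1/36
Step 2: Y1 = 1/36; threaded value p + q = 37; d = 6; cross terms: (-18*-15 - 6*-18)=378, (6*-14 - 3*-15)=-39, (3*6 - -12*-14)=-150, (-12*-18 - -18*6)=324; twice the area = |513| = 513; area = 513/2; boundary points = 3 + 1 + 5 + 6 = 15; strictly interior points = area - boundary/2 + 1 = 250; answer 250
Step 3: Y2 = 250; w = 37; T(2) = -2*(-14) - 3*(37) = -83; iterating: T(2)=-83, T(3)=208, T(4)=-167, T(5)=-290, T(6)=1081, T(7)=-1292, T(8)=-659, T(9)=5194, T(10)=-8411, T(11)=1240, T(12)=22753; answer 22753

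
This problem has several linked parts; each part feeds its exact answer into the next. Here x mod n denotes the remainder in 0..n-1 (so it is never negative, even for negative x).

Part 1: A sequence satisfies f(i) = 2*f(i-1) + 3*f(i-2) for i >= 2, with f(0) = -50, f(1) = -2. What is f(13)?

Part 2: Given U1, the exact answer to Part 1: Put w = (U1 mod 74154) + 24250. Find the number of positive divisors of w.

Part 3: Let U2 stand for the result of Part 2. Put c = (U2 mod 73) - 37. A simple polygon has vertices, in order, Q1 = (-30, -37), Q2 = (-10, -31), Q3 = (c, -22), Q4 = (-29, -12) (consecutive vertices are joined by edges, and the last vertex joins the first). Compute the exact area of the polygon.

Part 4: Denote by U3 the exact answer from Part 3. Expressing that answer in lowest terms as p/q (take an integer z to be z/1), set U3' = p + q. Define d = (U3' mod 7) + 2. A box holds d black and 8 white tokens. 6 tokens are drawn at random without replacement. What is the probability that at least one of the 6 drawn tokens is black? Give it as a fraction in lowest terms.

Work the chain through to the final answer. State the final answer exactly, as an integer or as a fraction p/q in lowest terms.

711/715

Part 1: f(2) = 2*(-2) + 3*(-50) = -154; iterating: f(2)=-154, f(3)=-314, f(4)=-1090, f(5)=-3122, f(6)=-9514, f(7)=-28394, f(8)=-85330, f(9)=-255842, f(10)=-767674, f(11)=-2302874, f(12)=-6908770, f(13)=-20726162; answer -20726162
Part 2: U1 = -20726162; w = 61208; 61208 = 2^3 * 7 * 1093; number of divisors = (3+1) * (1+1) * (1+1) = 16; answer 16
Part 3: U2 = 16; c = -21; cross terms: (-30*-31 - -10*-37)=560, (-10*-22 - -21*-31)=-431, (-21*-12 - -29*-22)=-386, (-29*-37 - -30*-12)=713; twice the area = |456| = 456; area = 228; answer 228
Part 4: U3 = 228; threaded value p + q = 229; d = 7; total draws C(15,6) = 5005; complement C(8,6) = 28; favorable 5005 - 28 = 4977; P = 711/715; answer 711/715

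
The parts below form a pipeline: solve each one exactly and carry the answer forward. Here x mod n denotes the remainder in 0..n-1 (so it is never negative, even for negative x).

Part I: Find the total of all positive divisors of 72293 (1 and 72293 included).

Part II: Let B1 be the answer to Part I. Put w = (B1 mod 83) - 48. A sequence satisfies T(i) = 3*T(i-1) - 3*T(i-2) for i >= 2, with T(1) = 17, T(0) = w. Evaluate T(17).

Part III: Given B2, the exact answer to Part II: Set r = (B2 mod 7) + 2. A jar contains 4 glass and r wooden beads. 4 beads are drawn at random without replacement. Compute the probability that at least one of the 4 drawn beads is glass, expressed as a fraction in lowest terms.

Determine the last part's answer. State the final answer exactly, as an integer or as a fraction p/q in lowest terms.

Part I: 72293 = 13 * 67 * 83; sigma = (1 + 13) * (1 + 67) * (1 + 83) = 14 * 68 * 84 = 79968; answer 79968
Part II: B1 = 79968; w = -9; T(2) = 3*(17) - 3*(-9) = 78; iterating: T(2)=78, T(3)=183, T(4)=315, T(5)=396, T(6)=243, T(7)=-459, T(8)=-2106, T(9)=-4941, T(10)=-8505, T(11)=-10692, T(12)=-6561, T(13)=12393, T(14)=56862, T(15)=133407, T(16)=229635, T(17)=288684; answer 288684
Part III: B2 = 288684; r = 6; total draws C(10,4) = 210; complement C(6,4) = 15; favorable 210 - 15 = 195; P = 13/14; answer 13/14

13/14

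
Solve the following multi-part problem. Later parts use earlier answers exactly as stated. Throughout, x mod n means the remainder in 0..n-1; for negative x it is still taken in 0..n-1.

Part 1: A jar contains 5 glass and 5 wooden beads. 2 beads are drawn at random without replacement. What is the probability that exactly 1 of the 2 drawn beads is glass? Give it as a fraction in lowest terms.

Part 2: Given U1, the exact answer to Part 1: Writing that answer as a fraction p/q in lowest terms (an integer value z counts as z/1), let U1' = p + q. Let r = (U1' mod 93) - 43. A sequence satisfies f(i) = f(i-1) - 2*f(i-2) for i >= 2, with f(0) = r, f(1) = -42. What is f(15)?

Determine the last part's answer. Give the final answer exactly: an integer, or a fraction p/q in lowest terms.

-1540

Part 1: total draws C(10,2) = 45; favorable C(5,1)*C(5,1) = 25; P = 5/9; answer 5/9
Part 2: U1 = 5/9; threaded value p + q = 14; r = -29; f(2) = 1*(-42) - 2*(-29) = 16; iterating: f(2)=16, f(3)=100, f(4)=68, f(5)=-132, f(6)=-268, f(7)=-4, f(8)=532, f(9)=540, f(10)=-524, f(11)=-1604, f(12)=-556, f(13)=2652, f(14)=3764, f(15)=-1540; answer -1540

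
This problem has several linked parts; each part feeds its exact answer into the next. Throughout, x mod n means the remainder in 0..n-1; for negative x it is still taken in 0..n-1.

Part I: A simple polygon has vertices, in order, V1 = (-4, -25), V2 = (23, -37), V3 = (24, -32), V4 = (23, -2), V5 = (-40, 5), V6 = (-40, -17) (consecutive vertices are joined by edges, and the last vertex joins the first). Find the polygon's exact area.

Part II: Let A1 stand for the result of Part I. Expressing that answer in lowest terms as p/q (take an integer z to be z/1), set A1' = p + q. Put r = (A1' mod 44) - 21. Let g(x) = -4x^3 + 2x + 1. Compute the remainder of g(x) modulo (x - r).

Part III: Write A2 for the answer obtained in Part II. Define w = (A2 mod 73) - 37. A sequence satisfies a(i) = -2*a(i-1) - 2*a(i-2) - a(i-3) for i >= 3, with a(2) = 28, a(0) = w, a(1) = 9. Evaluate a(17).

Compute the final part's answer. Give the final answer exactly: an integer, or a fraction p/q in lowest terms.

-116

Part I: cross terms: (-4*-37 - 23*-25)=723, (23*-32 - 24*-37)=152, (24*-2 - 23*-32)=688, (23*5 - -40*-2)=35, (-40*-17 - -40*5)=880, (-40*-25 - -4*-17)=932; twice the area = |3410| = 3410; area = 1705; answer 1705
Part II: A1 = 1705; threaded value p + q = 1706; r = 13; remainder = value at the root: -4*(13)^3 + 2*(13)^1 + 1 = (-8788) + (26) + (1) = -8761; answer -8761
Part III: A2 = -8761; w = 35; a(3) = -2*(28) - 2*(9) - 1*(35) = -109; iterating: a(3)=-109, a(4)=153, a(5)=-116, a(6)=35, a(7)=9, a(8)=28, a(9)=-109, a(10)=153, a(11)=-116, a(12)=35, a(13)=9, a(14)=28, a(15)=-109, a(16)=153, a(17)=-116; answer -116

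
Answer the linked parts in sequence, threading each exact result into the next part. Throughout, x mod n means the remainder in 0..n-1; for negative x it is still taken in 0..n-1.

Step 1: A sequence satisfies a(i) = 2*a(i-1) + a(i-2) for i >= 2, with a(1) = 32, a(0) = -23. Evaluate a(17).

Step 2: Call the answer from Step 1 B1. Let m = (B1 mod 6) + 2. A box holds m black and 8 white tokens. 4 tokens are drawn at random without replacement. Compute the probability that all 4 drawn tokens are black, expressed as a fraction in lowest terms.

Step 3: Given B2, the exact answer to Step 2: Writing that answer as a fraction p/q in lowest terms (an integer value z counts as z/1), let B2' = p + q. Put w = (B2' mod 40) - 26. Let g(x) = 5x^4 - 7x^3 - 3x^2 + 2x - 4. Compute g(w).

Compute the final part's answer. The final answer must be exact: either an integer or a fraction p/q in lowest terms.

Step 1: a(2) = 2*(32) + 1*(-23) = 41; iterating: a(2)=41, a(3)=114, a(4)=269, a(5)=652, a(6)=1573, a(7)=3798, a(8)=9169, a(9)=22136, a(10)=53441, a(11)=129018, a(12)=311477, a(13)=751972, a(14)=1815421, a(15)=4382814, a(16)=10581049, a(17)=25544912; answer 25544912
Step 2: B1 = 25544912; m = 4; total draws C(12,4) = 495; favorable C(4,4) = 1; P = 1/495; answer 1/495
Step 3: B2 = 1/495; threaded value p + q = 496; w = -10; 5*(-10)^4 - 7*(-10)^3 - 3*(-10)^2 + 2*(-10)^1 - 4 = (50000) + (7000) + (-300) + (-20) + (-4) = 56676; answer 56676

56676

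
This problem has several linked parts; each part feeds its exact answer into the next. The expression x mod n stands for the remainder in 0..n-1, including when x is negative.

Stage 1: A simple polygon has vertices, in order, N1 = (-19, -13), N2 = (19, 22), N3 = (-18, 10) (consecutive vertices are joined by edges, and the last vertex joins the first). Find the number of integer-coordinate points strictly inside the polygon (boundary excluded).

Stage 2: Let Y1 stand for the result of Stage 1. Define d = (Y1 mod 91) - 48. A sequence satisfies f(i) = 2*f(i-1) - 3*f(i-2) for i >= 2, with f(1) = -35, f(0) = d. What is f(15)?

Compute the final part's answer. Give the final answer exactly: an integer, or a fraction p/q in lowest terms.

Stage 1: cross terms: (-19*22 - 19*-13)=-171, (19*10 - -18*22)=586, (-18*-13 - -19*10)=424; twice the area = |839| = 839; area = 839/2; boundary points = 1 + 1 + 1 = 3; strictly interior points = area - boundary/2 + 1 = 419; answer 419
Stage 2: Y1 = 419; d = 7; f(2) = 2*(-35) - 3*(7) = -91; iterating: f(2)=-91, f(3)=-77, f(4)=119, f(5)=469, f(6)=581, f(7)=-245, f(8)=-2233, f(9)=-3731, f(10)=-763, f(11)=9667, f(12)=21623, f(13)=14245, f(14)=-36379, f(15)=-115493; answer -115493

-115493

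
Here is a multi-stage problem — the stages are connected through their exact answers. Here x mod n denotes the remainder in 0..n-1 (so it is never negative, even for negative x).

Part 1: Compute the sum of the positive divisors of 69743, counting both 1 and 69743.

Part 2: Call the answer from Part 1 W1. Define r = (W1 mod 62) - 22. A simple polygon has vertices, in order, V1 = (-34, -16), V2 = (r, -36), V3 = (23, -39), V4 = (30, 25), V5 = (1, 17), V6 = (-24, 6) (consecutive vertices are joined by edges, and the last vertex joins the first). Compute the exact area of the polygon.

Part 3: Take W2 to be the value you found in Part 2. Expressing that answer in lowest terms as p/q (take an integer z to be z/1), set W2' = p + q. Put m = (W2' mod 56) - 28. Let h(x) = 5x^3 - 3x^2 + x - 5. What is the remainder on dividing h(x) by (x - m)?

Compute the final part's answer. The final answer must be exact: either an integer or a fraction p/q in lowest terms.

51805

Part 1: 69743 = 97 * 719; sigma = (1 + 97) * (1 + 719) = 98 * 720 = 70560; answer 70560
Part 2: W1 = 70560; r = -18; cross terms: (-34*-36 - -18*-16)=936, (-18*-39 - 23*-36)=1530, (23*25 - 30*-39)=1745, (30*17 - 1*25)=485, (1*6 - -24*17)=414, (-24*-16 - -34*6)=588; twice the area = |5698| = 5698; area = 2849; answer 2849
Part 3: W2 = 2849; threaded value p + q = 2850; m = 22; remainder = value at the root: 5*(22)^3 - 3*(22)^2 + 1*(22)^1 - 5 = (53240) + (-1452) + (22) + (-5) = 51805; answer 51805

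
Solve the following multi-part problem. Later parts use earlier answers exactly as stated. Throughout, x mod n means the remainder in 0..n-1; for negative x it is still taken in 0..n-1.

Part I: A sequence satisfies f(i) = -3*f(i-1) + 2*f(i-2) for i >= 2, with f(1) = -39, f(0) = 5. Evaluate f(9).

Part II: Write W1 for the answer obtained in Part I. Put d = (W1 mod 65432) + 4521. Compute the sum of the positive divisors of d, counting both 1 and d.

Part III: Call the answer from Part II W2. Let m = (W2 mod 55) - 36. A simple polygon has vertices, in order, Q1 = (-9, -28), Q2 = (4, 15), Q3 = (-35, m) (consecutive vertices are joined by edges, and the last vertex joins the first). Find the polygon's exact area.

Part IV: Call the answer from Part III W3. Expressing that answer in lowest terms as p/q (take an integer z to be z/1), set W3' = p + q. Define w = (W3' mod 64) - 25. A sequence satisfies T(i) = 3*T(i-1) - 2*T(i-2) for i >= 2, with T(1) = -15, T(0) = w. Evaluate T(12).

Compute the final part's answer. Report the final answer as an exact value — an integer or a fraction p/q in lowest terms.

-85989

Part I: f(2) = -3*(-39) + 2*(5) = 127; iterating: f(2)=127, f(3)=-459, f(4)=1631, f(5)=-5811, f(6)=20695, f(7)=-73707, f(8)=262511, f(9)=-934947; answer -934947
Part II: W1 = -934947; d = 51054; 51054 = 2 * 3 * 67 * 127; sigma = (1 + 2) * (1 + 3) * (1 + 67) * (1 + 127) = 3 * 4 * 68 * 128 = 104448; answer 104448
Part III: W2 = 104448; m = -33; cross terms: (-9*15 - 4*-28)=-23, (4*-33 - -35*15)=393, (-35*-28 - -9*-33)=683; twice the area = |1053| = 1053; area = 1053/2; answer 1053/2
Part IV: W3 = 1053/2; threaded value p + q = 1055; w = 6; T(2) = 3*(-15) - 2*(6) = -57; iterating: T(2)=-57, T(3)=-141, T(4)=-309, T(5)=-645, T(6)=-1317, T(7)=-2661, T(8)=-5349, T(9)=-10725, T(10)=-21477, T(11)=-42981, T(12)=-85989; answer -85989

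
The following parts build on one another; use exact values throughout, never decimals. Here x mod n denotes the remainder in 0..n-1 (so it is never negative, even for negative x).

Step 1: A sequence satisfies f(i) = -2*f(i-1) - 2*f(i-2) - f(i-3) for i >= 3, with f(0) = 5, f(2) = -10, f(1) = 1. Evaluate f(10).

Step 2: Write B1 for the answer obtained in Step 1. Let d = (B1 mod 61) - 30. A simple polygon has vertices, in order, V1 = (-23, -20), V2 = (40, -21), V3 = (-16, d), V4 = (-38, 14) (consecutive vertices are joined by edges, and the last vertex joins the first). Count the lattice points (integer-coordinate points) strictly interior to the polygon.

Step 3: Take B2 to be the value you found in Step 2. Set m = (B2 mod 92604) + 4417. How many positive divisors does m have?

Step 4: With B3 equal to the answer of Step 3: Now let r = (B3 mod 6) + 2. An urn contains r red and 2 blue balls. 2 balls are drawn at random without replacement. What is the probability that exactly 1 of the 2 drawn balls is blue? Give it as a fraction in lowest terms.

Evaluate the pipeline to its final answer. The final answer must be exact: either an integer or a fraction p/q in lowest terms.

8/15

Step 1: f(3) = -2*(-10) - 2*(1) - 1*(5) = 13; iterating: f(3)=13, f(4)=-7, f(5)=-2, f(6)=5, f(7)=1, f(8)=-10, f(9)=13, f(10)=-7; answer -7
Step 2: B1 = -7; d = 24; cross terms: (-23*-21 - 40*-20)=1283, (40*24 - -16*-21)=624, (-16*14 - -38*24)=688, (-38*-20 - -23*14)=1082; twice the area = |3677| = 3677; area = 3677/2; boundary points = 1 + 1 + 2 + 1 = 5; strictly interior points = area - boundary/2 + 1 = 1837; answer 1837
Step 3: B2 = 1837; m = 6254; 6254 = 2 * 53 * 59; number of divisors = (1+1) * (1+1) * (1+1) = 8; answer 8
Step 4: B3 = 8; r = 4; total draws C(6,2) = 15; favorable C(2,1)*C(4,1) = 8; P = 8/15; answer 8/15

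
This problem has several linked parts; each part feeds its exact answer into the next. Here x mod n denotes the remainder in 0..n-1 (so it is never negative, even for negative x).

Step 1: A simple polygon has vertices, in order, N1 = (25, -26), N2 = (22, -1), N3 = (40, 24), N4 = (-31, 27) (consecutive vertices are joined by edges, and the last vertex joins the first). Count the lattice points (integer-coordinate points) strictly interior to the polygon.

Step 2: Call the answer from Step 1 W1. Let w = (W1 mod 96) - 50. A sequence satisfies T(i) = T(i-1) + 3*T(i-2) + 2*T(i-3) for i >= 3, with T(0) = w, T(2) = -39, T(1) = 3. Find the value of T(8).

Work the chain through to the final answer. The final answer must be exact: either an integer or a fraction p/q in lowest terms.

109

Step 1: cross terms: (25*-1 - 22*-26)=547, (22*24 - 40*-1)=568, (40*27 - -31*24)=1824, (-31*-26 - 25*27)=131; twice the area = |3070| = 3070; area = 1535; boundary points = 1 + 1 + 1 + 1 = 4; strictly interior points = area - boundary/2 + 1 = 1534; answer 1534
Step 2: W1 = 1534; w = 44; T(3) = 1*(-39) + 3*(3) + 2*(44) = 58; iterating: T(3)=58, T(4)=-53, T(5)=43, T(6)=0, T(7)=23, T(8)=109; answer 109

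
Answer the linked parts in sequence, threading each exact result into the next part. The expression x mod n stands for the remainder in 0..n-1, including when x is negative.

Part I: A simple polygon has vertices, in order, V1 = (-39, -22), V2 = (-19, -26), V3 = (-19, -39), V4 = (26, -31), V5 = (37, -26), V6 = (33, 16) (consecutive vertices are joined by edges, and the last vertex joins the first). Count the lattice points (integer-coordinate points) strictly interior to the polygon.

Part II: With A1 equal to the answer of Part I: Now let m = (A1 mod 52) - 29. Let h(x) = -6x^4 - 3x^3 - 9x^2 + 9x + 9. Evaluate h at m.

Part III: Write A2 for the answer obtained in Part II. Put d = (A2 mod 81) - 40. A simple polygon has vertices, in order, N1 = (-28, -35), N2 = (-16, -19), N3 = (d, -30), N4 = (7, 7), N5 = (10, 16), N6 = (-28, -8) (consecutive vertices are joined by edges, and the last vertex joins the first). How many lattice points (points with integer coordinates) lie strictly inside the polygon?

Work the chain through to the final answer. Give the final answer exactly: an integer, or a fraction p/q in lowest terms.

Part I: cross terms: (-39*-26 - -19*-22)=596, (-19*-39 - -19*-26)=247, (-19*-31 - 26*-39)=1603, (26*-26 - 37*-31)=471, (37*16 - 33*-26)=1450, (33*-22 - -39*16)=-102; twice the area = |4265| = 4265; area = 4265/2; boundary points = 4 + 13 + 1 + 1 + 2 + 2 = 23; strictly interior points = area - boundary/2 + 1 = 2122; answer 2122
Part II: A1 = 2122; m = 13; -6*(13)^4 - 3*(13)^3 - 9*(13)^2 + 9*(13)^1 + 9 = (-171366) + (-6591) + (-1521) + (117) + (9) = -179352; answer -179352
Part III: A2 = -179352; d = 23; cross terms: (-28*-19 - -16*-35)=-28, (-16*-30 - 23*-19)=917, (23*7 - 7*-30)=371, (7*16 - 10*7)=42, (10*-8 - -28*16)=368, (-28*-35 - -28*-8)=756; twice the area = |2426| = 2426; area = 1213; boundary points = 4 + 1 + 1 + 3 + 2 + 27 = 38; strictly interior points = area - boundary/2 + 1 = 1195; answer 1195

1195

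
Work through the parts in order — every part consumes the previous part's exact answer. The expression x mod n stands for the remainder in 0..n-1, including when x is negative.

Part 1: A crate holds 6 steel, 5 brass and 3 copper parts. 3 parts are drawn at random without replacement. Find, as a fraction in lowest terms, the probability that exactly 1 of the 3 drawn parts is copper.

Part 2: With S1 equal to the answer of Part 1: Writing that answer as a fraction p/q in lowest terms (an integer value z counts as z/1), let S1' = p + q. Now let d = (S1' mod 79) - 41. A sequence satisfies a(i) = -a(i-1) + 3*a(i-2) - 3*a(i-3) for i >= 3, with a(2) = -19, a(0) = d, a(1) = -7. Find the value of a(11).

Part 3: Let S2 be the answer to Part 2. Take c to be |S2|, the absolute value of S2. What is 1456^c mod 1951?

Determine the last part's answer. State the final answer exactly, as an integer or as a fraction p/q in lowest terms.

Part 1: total draws C(14,3) = 364; favorable C(3,1)*C(11,2) = 165; P = 165/364; answer 165/364
Part 2: S1 = 165/364; threaded value p + q = 529; d = 14; a(3) = -1*(-19) + 3*(-7) - 3*(14) = -44; iterating: a(3)=-44, a(4)=8, a(5)=-83, a(6)=239, a(7)=-512, a(8)=1478, a(9)=-3731, a(10)=9701, a(11)=-25328; answer -25328
Part 3: S2 = -25328; c = 25328; squarings mod 1951: 1456^1=1456, 1456^2=1150, 1456^4=1673, 1456^8=1195, 1456^16=1844, 1456^32=1694, 1456^64=1666, 1456^128=1234, 1456^256=976, 1456^512=488, 1456^1024=122, 1456^2048=1227, 1456^4096=1308, 1456^8192=1788, 1456^16384=1206; 1456^25328 = 1456^16 * 1456^32 * 1456^64 * 1456^128 * 1456^512 * 1456^8192 * 1456^16384 = 1857 (mod 1951); answer 1857

1857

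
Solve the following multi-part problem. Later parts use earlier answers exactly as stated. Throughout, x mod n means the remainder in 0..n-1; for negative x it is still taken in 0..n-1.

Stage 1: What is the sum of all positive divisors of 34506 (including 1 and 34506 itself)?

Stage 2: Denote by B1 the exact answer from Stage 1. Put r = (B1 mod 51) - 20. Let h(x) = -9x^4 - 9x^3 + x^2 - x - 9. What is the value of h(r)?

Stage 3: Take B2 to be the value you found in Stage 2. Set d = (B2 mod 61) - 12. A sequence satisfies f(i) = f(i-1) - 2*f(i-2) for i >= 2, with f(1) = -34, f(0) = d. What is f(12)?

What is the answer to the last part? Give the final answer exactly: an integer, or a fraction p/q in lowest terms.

-1944

Stage 1: 34506 = 2 * 3^5 * 71; sigma = (1 + 2) * (1 + 3 + 9 + 27 + 81 + 243) * (1 + 71) = 3 * 364 * 72 = 78624; answer 78624
Stage 2: B1 = 78624; r = 13; -9*(13)^4 - 9*(13)^3 + 1*(13)^2 - 1*(13)^1 - 9 = (-257049) + (-19773) + (169) + (-13) + (-9) = -276675; answer -276675
Stage 3: B2 = -276675; d = 9; f(2) = 1*(-34) - 2*(9) = -52; iterating: f(2)=-52, f(3)=16, f(4)=120, f(5)=88, f(6)=-152, f(7)=-328, f(8)=-24, f(9)=632, f(10)=680, f(11)=-584, f(12)=-1944; answer -1944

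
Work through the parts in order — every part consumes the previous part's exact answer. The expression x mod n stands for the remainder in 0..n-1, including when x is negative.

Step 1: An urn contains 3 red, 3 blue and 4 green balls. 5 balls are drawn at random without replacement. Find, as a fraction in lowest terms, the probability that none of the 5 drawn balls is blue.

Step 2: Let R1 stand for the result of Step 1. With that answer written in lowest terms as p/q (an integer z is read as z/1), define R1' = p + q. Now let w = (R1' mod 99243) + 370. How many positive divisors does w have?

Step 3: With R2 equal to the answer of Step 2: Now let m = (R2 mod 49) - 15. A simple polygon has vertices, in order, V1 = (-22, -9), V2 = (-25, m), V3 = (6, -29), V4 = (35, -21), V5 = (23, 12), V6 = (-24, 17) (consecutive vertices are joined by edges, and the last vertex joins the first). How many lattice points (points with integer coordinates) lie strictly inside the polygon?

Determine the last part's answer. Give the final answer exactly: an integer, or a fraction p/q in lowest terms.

1959

Step 1: total draws C(10,5) = 252; favorable C(7,5) = 21; P = 1/12; answer 1/12
Step 2: R1 = 1/12; threaded value p + q = 13; w = 383; 383 is prime, so its only divisors are 1 and 383; count = 2; answer 2
Step 3: R2 = 2; m = -13; cross terms: (-22*-13 - -25*-9)=61, (-25*-29 - 6*-13)=803, (6*-21 - 35*-29)=889, (35*12 - 23*-21)=903, (23*17 - -24*12)=679, (-24*-9 - -22*17)=590; twice the area = |3925| = 3925; area = 3925/2; boundary points = 1 + 1 + 1 + 3 + 1 + 2 = 9; strictly interior points = area - boundary/2 + 1 = 1959; answer 1959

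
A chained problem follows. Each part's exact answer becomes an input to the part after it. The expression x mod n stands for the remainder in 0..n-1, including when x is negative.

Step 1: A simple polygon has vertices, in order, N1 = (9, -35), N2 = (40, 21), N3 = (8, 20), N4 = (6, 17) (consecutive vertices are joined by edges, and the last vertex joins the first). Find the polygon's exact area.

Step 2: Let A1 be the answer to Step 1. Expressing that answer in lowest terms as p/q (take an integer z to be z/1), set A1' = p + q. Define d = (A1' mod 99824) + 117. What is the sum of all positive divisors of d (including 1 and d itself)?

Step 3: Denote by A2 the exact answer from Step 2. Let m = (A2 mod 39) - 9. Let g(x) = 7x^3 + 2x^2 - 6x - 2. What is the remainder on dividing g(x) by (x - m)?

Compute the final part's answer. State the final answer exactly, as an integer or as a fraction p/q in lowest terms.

23983

Step 1: cross terms: (9*21 - 40*-35)=1589, (40*20 - 8*21)=632, (8*17 - 6*20)=16, (6*-35 - 9*17)=-363; twice the area = |1874| = 1874; area = 937; answer 937
Step 2: A1 = 937; threaded value p + q = 938; d = 1055; 1055 = 5 * 211; sigma = (1 + 5) * (1 + 211) = 6 * 212 = 1272; answer 1272
Step 3: A2 = 1272; m = 15; remainder = value at the root: 7*(15)^3 + 2*(15)^2 - 6*(15)^1 - 2 = (23625) + (450) + (-90) + (-2) = 23983; answer 23983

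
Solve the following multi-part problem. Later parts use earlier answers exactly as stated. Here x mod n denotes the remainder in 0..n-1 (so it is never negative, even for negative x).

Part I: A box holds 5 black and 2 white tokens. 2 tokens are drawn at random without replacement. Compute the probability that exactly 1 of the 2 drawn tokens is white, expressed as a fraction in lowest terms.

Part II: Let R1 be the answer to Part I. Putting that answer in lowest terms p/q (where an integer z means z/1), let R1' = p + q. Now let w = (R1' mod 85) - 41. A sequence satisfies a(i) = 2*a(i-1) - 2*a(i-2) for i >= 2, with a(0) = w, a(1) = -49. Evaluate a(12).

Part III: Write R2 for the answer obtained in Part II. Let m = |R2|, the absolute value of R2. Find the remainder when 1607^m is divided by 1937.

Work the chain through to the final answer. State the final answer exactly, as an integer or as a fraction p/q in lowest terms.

1288

Part I: total draws C(7,2) = 21; favorable C(2,1)*C(5,1) = 10; P = 10/21; answer 10/21
Part II: R1 = 10/21; threaded value p + q = 31; w = -10; a(2) = 2*(-49) - 2*(-10) = -78; iterating: a(2)=-78, a(3)=-58, a(4)=40, a(5)=196, a(6)=312, a(7)=232, a(8)=-160, a(9)=-784, a(10)=-1248, a(11)=-928, a(12)=640; answer 640
Part III: R2 = 640; m = 640; squarings mod 1937: 1607^1=1607, 1607^2=428, 1607^4=1106, 1607^8=989, 1607^16=1873, 1607^32=222, 1607^64=859, 1607^128=1821, 1607^256=1834, 1607^512=924; 1607^640 = 1607^128 * 1607^512 = 1288 (mod 1937); answer 1288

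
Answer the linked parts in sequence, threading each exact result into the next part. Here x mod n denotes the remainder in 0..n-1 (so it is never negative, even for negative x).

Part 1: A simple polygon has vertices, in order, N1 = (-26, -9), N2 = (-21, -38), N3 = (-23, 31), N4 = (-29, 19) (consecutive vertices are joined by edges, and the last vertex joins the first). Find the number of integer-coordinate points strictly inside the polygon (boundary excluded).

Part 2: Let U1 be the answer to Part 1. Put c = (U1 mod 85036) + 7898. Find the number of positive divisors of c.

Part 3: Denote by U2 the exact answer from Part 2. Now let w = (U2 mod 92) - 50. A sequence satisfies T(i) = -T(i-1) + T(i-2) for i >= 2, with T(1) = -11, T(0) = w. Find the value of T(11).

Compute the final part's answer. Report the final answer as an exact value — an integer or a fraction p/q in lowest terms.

Part 1: cross terms: (-26*-38 - -21*-9)=799, (-21*31 - -23*-38)=-1525, (-23*19 - -29*31)=462, (-29*-9 - -26*19)=755; twice the area = |491| = 491; area = 491/2; boundary points = 1 + 1 + 6 + 1 = 9; strictly interior points = area - boundary/2 + 1 = 242; answer 242
Part 2: U1 = 242; c = 8140; 8140 = 2^2 * 5 * 11 * 37; number of divisors = (2+1) * (1+1) * (1+1) * (1+1) = 24; answer 24
Part 3: U2 = 24; w = -26; T(2) = -1*(-11) + 1*(-26) = -15; iterating: T(2)=-15, T(3)=4, T(4)=-19, T(5)=23, T(6)=-42, T(7)=65, T(8)=-107, T(9)=172, T(10)=-279, T(11)=451; answer 451

451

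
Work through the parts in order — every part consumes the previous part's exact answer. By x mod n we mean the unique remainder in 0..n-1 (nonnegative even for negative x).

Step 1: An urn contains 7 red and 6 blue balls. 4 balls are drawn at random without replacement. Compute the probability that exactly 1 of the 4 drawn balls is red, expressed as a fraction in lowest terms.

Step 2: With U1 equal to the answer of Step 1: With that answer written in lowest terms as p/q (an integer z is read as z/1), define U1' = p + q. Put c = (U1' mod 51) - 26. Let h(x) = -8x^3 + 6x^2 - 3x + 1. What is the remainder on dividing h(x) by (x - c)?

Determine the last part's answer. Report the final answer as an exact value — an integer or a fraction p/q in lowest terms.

Step 1: total draws C(13,4) = 715; favorable C(7,1)*C(6,3) = 140; P = 28/143; answer 28/143
Step 2: U1 = 28/143; threaded value p + q = 171; c = -8; remainder = value at the root: -8*(-8)^3 + 6*(-8)^2 - 3*(-8)^1 + 1 = (4096) + (384) + (24) + (1) = 4505; answer 4505

4505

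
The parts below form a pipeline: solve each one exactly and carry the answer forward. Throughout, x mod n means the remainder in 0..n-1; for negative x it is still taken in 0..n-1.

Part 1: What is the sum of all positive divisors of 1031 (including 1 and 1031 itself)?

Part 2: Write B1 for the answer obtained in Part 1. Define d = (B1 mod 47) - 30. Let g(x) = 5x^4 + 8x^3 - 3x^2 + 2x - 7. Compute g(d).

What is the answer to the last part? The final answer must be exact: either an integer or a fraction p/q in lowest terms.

279473

Part 1: 1031 is prime, so its only divisors are 1 and 1031; sigma = 1 + 1031 = 1032; answer 1032
Part 2: B1 = 1032; d = 15; 5*(15)^4 + 8*(15)^3 - 3*(15)^2 + 2*(15)^1 - 7 = (253125) + (27000) + (-675) + (30) + (-7) = 279473; answer 279473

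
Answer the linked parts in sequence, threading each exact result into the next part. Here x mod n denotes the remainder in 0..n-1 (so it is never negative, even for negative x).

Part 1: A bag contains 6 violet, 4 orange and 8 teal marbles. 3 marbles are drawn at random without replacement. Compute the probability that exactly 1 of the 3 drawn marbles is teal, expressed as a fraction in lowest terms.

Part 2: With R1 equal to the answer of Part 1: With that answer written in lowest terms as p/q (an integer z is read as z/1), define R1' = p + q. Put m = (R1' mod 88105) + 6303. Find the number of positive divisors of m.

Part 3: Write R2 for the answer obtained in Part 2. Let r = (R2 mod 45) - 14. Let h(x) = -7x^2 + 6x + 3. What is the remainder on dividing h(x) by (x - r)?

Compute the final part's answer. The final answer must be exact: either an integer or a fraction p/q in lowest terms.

-133

Part 1: total draws C(18,3) = 816; favorable C(8,1)*C(10,2) = 360; P = 15/34; answer 15/34
Part 2: R1 = 15/34; threaded value p + q = 49; m = 6352; 6352 = 2^4 * 397; number of divisors = (4+1) * (1+1) = 10; answer 10
Part 3: R2 = 10; r = -4; remainder = value at the root: -7*(-4)^2 + 6*(-4)^1 + 3 = (-112) + (-24) + (3) = -133; answer -133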